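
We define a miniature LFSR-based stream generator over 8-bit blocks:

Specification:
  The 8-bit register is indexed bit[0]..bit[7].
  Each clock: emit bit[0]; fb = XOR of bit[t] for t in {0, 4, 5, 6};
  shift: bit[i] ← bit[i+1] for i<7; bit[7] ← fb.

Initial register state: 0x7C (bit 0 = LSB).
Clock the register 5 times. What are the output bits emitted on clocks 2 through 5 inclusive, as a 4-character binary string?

reg_0 = 0x7C
clock 1: out=0, reg = 0xBE
clock 2: out=0, reg = 0x5F
clock 3: out=1, reg = 0xAF
clock 4: out=1, reg = 0x57
clock 5: out=1, reg = 0xAB

0111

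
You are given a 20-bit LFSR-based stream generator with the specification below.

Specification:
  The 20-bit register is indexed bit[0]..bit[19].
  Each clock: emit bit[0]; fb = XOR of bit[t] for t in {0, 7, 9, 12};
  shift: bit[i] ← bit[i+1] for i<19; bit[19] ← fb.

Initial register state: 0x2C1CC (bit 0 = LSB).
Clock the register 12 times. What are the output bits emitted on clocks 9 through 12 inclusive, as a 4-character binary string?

1000

reg_0 = 0x2C1CC
clock 1: out=0, reg = 0x960E6
clock 2: out=0, reg = 0xCB073
clock 3: out=1, reg = 0x65839
clock 4: out=1, reg = 0x32C1C
clock 5: out=0, reg = 0x1960E
clock 6: out=0, reg = 0x0CB07
clock 7: out=1, reg = 0x06583
clock 8: out=1, reg = 0x032C1
clock 9: out=1, reg = 0x01960
clock 10: out=0, reg = 0x80CB0
clock 11: out=0, reg = 0xC0658
clock 12: out=0, reg = 0xE032C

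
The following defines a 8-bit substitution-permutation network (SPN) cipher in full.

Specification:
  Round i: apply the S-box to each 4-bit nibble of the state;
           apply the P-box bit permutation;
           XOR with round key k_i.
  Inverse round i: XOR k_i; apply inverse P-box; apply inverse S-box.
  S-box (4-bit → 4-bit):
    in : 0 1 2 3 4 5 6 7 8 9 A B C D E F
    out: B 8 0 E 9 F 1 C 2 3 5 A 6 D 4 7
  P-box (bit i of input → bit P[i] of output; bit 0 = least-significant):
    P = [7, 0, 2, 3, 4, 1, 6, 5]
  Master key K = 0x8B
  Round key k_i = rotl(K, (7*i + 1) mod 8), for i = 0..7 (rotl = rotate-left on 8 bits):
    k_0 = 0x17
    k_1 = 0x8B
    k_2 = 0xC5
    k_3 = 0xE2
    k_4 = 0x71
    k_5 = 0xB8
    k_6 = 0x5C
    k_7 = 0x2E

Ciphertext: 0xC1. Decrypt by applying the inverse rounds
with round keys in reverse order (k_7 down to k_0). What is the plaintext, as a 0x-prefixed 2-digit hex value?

0x09

s_0 = ciphertext = 0xC1
s_1 = InvRound(s_0, k_7) = 0x35
s_2 = InvRound(s_1, k_6) = 0x7B
s_3 = InvRound(s_2, k_5) = 0xC9
s_4 = InvRound(s_3, k_4) = 0x44
s_5 = InvRound(s_4, k_3) = 0xBA
s_6 = InvRound(s_5, k_2) = 0x53
s_7 = InvRound(s_6, k_1) = 0xA4
s_8 = InvRound(s_7, k_0) = 0x09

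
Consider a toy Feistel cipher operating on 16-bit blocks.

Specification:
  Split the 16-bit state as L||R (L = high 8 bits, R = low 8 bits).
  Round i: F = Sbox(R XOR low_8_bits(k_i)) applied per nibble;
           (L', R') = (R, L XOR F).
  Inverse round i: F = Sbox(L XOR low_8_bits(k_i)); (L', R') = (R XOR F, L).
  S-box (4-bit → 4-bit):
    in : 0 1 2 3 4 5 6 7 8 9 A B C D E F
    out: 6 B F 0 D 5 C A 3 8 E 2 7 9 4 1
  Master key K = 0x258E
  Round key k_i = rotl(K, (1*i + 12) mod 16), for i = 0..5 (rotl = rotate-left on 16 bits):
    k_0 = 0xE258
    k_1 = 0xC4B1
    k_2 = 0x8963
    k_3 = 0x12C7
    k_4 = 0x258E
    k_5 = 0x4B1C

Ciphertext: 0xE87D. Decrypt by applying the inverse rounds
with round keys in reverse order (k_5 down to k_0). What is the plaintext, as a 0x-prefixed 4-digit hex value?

0xDB6E

s_0 = ciphertext = 0xE87D
s_1 = InvRound(s_0, k_5) = 0x60E8
s_2 = InvRound(s_1, k_4) = 0xAC60
s_3 = InvRound(s_2, k_3) = 0xA2AC
s_4 = InvRound(s_3, k_2) = 0xD7A2
s_5 = InvRound(s_4, k_1) = 0x6ED7
s_6 = InvRound(s_5, k_0) = 0xDB6E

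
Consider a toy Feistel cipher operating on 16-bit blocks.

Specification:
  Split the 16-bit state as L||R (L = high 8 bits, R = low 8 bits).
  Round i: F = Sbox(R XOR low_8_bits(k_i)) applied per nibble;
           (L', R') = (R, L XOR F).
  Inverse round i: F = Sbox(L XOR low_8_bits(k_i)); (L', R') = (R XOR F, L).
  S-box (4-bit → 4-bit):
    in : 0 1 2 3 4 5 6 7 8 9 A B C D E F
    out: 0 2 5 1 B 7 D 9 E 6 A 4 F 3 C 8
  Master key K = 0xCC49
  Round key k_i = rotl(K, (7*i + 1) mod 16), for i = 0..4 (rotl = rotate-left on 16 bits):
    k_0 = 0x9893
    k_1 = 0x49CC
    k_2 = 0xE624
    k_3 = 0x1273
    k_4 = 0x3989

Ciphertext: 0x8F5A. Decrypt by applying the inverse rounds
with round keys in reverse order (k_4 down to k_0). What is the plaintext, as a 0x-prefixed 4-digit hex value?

0x06F0

s_0 = ciphertext = 0x8F5A
s_1 = InvRound(s_0, k_4) = 0x578F
s_2 = InvRound(s_1, k_3) = 0xD457
s_3 = InvRound(s_2, k_2) = 0xD7D4
s_4 = InvRound(s_3, k_1) = 0xF0D7
s_5 = InvRound(s_4, k_0) = 0x06F0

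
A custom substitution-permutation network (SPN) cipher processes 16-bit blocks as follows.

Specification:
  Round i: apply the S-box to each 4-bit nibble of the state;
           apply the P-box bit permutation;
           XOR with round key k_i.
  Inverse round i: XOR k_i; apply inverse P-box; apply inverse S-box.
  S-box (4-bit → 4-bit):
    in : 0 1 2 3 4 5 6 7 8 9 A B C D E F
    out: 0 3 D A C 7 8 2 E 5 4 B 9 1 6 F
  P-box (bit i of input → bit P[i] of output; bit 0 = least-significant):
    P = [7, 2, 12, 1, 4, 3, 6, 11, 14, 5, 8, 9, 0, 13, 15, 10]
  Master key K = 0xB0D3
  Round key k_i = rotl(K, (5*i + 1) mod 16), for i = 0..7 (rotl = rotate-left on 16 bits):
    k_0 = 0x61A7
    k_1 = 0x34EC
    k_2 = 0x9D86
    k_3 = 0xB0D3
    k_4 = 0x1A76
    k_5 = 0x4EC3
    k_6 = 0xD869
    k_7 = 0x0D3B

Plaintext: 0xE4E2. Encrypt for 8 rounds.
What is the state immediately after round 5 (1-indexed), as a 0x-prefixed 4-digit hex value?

0x331F

s_0 = plaintext = 0xE4E2
s_1 = Round(s_0, k_0) = 0xD26D
s_2 = Round(s_1, k_1) = 0x7F6D
s_3 = Round(s_2, k_2) = 0xF626
s_4 = Round(s_3, k_3) = 0x1E80
s_5 = Round(s_4, k_4) = 0x331F
s_6 = Round(s_5, k_5) = 0x787D
s_7 = Round(s_6, k_6) = 0xFBC1
s_8 = Round(s_7, k_7) = 0xE38E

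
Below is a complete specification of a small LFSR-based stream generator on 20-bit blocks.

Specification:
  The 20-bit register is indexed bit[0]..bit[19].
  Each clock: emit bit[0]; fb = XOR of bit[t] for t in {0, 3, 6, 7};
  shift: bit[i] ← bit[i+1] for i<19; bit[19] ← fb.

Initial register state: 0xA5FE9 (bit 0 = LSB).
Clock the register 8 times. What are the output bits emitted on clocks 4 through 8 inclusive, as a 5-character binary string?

10111

reg_0 = 0xA5FE9
clock 1: out=1, reg = 0x52FF4
clock 2: out=0, reg = 0x297FA
clock 3: out=0, reg = 0x94BFD
clock 4: out=1, reg = 0x4A5FE
clock 5: out=0, reg = 0xA52FF
clock 6: out=1, reg = 0x5297F
clock 7: out=1, reg = 0xA94BF
clock 8: out=1, reg = 0xD4A5F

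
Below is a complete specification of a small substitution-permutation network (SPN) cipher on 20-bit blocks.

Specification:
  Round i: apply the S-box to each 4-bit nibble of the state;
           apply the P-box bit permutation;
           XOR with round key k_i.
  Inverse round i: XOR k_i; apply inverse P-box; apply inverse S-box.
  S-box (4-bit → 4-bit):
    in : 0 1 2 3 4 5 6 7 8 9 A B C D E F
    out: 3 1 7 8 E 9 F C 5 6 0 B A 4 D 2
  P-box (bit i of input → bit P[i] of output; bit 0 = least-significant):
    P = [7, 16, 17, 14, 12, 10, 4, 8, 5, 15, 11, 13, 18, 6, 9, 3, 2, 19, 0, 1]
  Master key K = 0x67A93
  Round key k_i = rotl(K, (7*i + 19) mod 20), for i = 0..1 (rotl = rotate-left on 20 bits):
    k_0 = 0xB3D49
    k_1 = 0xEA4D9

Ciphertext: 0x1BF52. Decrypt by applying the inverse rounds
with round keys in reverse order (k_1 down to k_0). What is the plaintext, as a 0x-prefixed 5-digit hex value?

s_0 = ciphertext = 0x1BF52
s_1 = InvRound(s_0, k_1) = 0x4ED52
s_2 = InvRound(s_1, k_0) = 0x45F84

0x45F84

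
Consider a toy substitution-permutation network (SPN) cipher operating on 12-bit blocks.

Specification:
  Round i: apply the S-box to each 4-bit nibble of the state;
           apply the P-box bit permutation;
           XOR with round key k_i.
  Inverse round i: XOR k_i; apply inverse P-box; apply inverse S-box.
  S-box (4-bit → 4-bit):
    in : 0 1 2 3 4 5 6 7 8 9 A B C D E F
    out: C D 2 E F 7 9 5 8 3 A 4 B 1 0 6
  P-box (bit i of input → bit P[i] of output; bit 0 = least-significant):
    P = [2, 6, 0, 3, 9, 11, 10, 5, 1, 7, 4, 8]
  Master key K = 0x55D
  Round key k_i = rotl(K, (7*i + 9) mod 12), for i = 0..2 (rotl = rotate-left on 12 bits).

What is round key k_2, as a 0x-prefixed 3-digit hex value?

0xAAE

K = 0x55D
k_0 = rotl(K, (7*0+9) mod 12) = rotl(K, 9) = 0xAAB
k_1 = rotl(K, (7*1+9) mod 12) = rotl(K, 4) = 0x5D5
k_2 = rotl(K, (7*2+9) mod 12) = rotl(K, 11) = 0xAAE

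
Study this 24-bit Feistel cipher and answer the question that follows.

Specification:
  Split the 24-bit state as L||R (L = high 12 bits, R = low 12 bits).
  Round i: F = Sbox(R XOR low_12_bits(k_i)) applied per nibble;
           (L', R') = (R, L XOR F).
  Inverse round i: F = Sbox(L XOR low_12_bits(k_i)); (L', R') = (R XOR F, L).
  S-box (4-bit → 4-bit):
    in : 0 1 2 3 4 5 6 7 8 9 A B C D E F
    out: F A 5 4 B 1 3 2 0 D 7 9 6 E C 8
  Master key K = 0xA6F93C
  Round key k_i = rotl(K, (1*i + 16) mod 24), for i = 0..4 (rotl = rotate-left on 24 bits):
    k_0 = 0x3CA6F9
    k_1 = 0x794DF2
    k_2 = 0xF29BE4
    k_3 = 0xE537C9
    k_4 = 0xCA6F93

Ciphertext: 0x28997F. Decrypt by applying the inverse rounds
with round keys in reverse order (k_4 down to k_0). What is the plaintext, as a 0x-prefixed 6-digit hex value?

s_0 = ciphertext = 0x28997F
s_1 = InvRound(s_0, k_4) = 0x7D8289
s_2 = InvRound(s_1, k_3) = 0xD237D8
s_3 = InvRound(s_2, k_2) = 0x4BAD23
s_4 = InvRound(s_3, k_1) = 0x0934BA
s_5 = InvRound(s_4, k_0) = 0x78D093

0x78D093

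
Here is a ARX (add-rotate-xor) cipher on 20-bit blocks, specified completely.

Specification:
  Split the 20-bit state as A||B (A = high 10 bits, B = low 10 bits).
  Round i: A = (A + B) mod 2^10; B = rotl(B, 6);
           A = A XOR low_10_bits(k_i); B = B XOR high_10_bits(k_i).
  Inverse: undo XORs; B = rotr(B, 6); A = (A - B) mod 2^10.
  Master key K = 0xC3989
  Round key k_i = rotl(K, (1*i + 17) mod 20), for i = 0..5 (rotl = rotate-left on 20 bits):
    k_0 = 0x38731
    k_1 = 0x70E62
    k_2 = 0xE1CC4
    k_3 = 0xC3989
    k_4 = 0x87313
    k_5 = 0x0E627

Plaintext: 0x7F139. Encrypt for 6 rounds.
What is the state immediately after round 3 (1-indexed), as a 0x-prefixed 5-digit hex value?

0xBE191

s_0 = plaintext = 0x7F139
s_1 = Round(s_0, k_0) = 0x012B2
s_2 = Round(s_1, k_1) = 0x35168
s_3 = Round(s_2, k_2) = 0xBE191
s_4 = Round(s_3, k_3) = 0x40357
s_5 = Round(s_4, k_4) = 0xD13E9
s_6 = Round(s_5, k_5) = 0x42A47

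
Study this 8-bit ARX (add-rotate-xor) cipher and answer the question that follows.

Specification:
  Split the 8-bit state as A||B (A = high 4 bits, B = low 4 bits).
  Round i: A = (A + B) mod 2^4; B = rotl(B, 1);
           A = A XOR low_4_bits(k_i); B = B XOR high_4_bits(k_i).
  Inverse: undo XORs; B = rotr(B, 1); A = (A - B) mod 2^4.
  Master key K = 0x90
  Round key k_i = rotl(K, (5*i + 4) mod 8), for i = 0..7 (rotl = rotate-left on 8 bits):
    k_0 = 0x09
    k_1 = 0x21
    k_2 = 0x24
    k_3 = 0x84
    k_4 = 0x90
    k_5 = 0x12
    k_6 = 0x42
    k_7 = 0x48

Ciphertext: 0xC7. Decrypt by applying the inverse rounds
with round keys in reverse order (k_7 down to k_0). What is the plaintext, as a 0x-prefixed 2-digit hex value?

0x67

s_0 = ciphertext = 0xC7
s_1 = InvRound(s_0, k_7) = 0xB9
s_2 = InvRound(s_1, k_6) = 0xBE
s_3 = InvRound(s_2, k_5) = 0xAF
s_4 = InvRound(s_3, k_4) = 0x73
s_5 = InvRound(s_4, k_3) = 0x6D
s_6 = InvRound(s_5, k_2) = 0x3F
s_7 = InvRound(s_6, k_1) = 0x4E
s_8 = InvRound(s_7, k_0) = 0x67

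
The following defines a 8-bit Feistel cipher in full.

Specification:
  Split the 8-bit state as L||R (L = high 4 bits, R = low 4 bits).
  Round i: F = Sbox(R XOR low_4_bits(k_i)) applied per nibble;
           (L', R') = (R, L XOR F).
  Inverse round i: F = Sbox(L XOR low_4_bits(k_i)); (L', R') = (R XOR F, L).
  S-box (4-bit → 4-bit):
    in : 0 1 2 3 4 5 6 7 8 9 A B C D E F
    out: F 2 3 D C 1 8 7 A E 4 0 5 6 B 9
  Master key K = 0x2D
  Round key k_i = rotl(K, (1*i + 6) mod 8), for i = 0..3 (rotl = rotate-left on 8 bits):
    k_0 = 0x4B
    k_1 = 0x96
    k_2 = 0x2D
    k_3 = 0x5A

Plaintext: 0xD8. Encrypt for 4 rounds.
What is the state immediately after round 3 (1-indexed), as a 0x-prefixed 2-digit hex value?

0x06

s_0 = plaintext = 0xD8
s_1 = Round(s_0, k_0) = 0x80
s_2 = Round(s_1, k_1) = 0x00
s_3 = Round(s_2, k_2) = 0x06
s_4 = Round(s_3, k_3) = 0x65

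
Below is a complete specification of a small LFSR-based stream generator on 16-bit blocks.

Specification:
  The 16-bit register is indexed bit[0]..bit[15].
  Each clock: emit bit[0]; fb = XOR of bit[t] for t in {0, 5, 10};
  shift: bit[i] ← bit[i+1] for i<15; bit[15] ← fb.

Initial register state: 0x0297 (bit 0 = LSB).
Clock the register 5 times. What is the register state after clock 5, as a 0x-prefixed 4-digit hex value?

reg_0 = 0x0297
clock 1: out=1, reg = 0x814B
clock 2: out=1, reg = 0xC0A5
clock 3: out=1, reg = 0x6052
clock 4: out=0, reg = 0x3029
clock 5: out=1, reg = 0x1814

0x1814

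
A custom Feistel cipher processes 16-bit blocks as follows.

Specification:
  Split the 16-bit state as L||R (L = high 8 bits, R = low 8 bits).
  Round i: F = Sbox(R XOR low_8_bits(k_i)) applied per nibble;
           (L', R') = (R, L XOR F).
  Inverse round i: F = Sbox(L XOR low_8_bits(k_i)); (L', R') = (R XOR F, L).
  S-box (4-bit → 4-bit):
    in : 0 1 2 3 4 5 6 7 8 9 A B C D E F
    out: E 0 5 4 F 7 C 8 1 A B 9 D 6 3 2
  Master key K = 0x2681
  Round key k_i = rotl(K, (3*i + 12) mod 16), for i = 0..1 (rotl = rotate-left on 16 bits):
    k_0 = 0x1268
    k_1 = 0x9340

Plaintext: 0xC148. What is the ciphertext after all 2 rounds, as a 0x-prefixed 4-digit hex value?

s_0 = plaintext = 0xC148
s_1 = Round(s_0, k_0) = 0x489F
s_2 = Round(s_1, k_1) = 0x9F2A

0x9F2A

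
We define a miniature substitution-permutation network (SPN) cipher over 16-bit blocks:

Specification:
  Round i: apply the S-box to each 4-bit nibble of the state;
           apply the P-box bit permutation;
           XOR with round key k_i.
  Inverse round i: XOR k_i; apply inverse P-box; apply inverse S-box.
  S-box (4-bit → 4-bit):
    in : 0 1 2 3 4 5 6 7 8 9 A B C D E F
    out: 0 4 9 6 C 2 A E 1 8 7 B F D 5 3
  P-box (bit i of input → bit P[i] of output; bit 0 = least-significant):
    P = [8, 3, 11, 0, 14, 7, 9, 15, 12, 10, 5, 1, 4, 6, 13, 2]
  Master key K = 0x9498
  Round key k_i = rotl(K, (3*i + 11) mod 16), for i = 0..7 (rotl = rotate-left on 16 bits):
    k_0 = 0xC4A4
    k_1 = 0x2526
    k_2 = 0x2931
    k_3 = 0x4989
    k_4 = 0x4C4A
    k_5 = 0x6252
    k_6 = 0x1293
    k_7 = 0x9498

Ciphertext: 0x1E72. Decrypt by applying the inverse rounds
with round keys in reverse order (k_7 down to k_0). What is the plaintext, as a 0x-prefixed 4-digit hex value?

s_0 = ciphertext = 0x1E72
s_1 = InvRound(s_0, k_7) = 0x5473
s_2 = InvRound(s_1, k_6) = 0x53A0
s_3 = InvRound(s_2, k_5) = 0xAD58
s_4 = InvRound(s_3, k_4) = 0xE928
s_5 = InvRound(s_4, k_3) = 0x1169
s_6 = InvRound(s_5, k_2) = 0xA803
s_7 = InvRound(s_6, k_1) = 0x939D
s_8 = InvRound(s_7, k_0) = 0x8AEB

0x8AEB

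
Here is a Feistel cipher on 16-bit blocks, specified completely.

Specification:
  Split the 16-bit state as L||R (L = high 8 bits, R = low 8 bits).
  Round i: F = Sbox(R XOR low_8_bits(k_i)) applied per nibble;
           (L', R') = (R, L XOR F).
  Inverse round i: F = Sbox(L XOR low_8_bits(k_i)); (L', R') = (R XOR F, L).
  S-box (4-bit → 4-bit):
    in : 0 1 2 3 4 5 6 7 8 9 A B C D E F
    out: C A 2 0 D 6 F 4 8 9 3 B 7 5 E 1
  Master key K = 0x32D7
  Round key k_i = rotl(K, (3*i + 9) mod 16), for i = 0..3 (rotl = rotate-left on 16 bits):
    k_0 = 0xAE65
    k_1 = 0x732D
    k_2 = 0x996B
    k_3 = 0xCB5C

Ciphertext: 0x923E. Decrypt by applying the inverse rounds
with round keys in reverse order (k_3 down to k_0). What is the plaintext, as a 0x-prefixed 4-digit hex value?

0x01DD

s_0 = ciphertext = 0x923E
s_1 = InvRound(s_0, k_3) = 0x4092
s_2 = InvRound(s_1, k_2) = 0xB940
s_3 = InvRound(s_2, k_1) = 0xDDB9
s_4 = InvRound(s_3, k_0) = 0x01DD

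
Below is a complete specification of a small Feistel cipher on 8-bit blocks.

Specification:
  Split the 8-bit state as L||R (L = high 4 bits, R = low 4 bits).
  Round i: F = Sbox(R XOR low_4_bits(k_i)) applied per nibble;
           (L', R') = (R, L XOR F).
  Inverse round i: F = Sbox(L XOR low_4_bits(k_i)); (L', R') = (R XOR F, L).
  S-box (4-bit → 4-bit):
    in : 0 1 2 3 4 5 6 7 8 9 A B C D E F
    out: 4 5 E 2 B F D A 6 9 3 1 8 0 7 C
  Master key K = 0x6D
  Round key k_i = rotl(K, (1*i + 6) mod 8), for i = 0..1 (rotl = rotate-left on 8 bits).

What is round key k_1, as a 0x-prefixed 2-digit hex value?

0xB6

K = 0x6D
k_0 = rotl(K, (1*0+6) mod 8) = rotl(K, 6) = 0x5B
k_1 = rotl(K, (1*1+6) mod 8) = rotl(K, 7) = 0xB6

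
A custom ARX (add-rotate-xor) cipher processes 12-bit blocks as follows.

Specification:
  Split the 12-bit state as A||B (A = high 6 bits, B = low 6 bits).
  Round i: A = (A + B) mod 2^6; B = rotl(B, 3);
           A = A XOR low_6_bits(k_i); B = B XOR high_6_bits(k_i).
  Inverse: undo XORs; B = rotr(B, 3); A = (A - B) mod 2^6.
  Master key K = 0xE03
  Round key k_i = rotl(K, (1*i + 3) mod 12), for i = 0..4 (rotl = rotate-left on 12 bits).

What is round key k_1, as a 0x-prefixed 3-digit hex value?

0x03E

K = 0xE03
k_0 = rotl(K, (1*0+3) mod 12) = rotl(K, 3) = 0x01F
k_1 = rotl(K, (1*1+3) mod 12) = rotl(K, 4) = 0x03E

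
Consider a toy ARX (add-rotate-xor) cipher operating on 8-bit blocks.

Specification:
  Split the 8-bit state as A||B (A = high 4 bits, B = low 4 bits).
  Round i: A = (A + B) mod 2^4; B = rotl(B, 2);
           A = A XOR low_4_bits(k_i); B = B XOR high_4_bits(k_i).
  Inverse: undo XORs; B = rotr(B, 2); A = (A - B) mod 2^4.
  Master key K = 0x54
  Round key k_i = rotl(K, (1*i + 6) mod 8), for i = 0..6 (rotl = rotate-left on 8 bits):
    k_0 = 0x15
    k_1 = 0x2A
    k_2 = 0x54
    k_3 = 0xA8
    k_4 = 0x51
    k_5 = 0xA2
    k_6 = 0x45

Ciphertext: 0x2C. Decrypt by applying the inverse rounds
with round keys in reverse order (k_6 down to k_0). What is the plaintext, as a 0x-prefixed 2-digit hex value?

0x74

s_0 = ciphertext = 0x2C
s_1 = InvRound(s_0, k_6) = 0x52
s_2 = InvRound(s_1, k_5) = 0x52
s_3 = InvRound(s_2, k_4) = 0x7D
s_4 = InvRound(s_3, k_3) = 0x2D
s_5 = InvRound(s_4, k_2) = 0x42
s_6 = InvRound(s_5, k_1) = 0xE0
s_7 = InvRound(s_6, k_0) = 0x74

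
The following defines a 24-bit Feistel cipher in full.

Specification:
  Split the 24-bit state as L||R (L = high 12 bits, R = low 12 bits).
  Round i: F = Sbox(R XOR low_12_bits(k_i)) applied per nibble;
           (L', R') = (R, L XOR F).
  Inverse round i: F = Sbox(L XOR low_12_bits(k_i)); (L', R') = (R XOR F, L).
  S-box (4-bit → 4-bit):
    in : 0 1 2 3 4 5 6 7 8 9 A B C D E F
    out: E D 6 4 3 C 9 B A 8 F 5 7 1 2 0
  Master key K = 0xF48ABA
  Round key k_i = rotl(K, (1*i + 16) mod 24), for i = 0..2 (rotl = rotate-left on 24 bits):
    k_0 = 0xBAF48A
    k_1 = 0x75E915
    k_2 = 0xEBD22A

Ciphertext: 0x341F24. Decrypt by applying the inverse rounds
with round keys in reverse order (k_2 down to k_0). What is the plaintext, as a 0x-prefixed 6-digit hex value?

0x4FB6B2

s_0 = ciphertext = 0x341F24
s_1 = InvRound(s_0, k_2) = 0x2B1341
s_2 = InvRound(s_1, k_1) = 0x6B22B1
s_3 = InvRound(s_2, k_0) = 0x4FB6B2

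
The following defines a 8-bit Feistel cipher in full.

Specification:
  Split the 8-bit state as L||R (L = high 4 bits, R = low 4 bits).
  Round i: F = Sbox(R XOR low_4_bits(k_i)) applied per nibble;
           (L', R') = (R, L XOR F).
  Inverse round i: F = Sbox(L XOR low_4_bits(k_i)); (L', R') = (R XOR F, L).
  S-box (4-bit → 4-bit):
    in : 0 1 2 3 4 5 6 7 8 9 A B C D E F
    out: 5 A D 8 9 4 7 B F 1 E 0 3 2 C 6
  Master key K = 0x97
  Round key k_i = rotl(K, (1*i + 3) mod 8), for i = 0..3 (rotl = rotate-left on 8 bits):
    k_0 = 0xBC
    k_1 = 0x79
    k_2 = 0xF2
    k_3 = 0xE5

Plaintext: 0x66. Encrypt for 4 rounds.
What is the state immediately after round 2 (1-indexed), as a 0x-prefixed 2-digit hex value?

0x8C

s_0 = plaintext = 0x66
s_1 = Round(s_0, k_0) = 0x68
s_2 = Round(s_1, k_1) = 0x8C
s_3 = Round(s_2, k_2) = 0xC4
s_4 = Round(s_3, k_3) = 0x46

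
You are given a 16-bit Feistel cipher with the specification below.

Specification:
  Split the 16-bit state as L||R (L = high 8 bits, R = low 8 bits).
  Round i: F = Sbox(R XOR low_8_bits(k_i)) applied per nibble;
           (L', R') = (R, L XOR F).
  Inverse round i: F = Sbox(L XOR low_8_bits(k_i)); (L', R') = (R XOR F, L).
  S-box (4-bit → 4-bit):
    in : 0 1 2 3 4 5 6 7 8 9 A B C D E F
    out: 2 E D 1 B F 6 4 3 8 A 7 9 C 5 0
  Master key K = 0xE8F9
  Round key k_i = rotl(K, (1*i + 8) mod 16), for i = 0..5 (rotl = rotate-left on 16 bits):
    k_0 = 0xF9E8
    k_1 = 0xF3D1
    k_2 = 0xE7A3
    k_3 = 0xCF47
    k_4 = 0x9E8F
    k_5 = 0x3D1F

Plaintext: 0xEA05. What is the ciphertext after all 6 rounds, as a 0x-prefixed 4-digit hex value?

0x1F2A

s_0 = plaintext = 0xEA05
s_1 = Round(s_0, k_0) = 0x05B6
s_2 = Round(s_1, k_1) = 0xB661
s_3 = Round(s_2, k_2) = 0x612B
s_4 = Round(s_3, k_3) = 0x2B08
s_5 = Round(s_4, k_4) = 0x081F
s_6 = Round(s_5, k_5) = 0x1F2A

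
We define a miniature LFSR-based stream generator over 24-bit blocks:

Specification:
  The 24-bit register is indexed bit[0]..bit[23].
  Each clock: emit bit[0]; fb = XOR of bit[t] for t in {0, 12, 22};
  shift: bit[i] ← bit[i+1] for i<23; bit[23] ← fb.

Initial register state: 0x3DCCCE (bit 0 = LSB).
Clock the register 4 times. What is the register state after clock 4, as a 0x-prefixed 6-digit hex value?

0xA3DCCC

reg_0 = 0x3DCCCE
clock 1: out=0, reg = 0x1EE667
clock 2: out=1, reg = 0x8F7333
clock 3: out=1, reg = 0x47B999
clock 4: out=1, reg = 0xA3DCCC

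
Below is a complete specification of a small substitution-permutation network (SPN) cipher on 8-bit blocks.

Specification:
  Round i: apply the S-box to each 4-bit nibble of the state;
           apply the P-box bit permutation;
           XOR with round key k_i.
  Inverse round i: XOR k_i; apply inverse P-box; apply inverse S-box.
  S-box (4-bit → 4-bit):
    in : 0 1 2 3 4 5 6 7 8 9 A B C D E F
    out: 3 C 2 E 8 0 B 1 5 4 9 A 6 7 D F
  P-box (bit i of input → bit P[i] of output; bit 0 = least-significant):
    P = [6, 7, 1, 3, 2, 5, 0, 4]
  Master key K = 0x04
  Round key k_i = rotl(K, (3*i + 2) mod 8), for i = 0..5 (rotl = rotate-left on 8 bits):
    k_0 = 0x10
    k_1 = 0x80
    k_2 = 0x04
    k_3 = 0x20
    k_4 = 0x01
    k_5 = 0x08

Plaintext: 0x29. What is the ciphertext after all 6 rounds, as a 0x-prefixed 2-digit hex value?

s_0 = plaintext = 0x29
s_1 = Round(s_0, k_0) = 0x32
s_2 = Round(s_1, k_1) = 0x31
s_3 = Round(s_2, k_2) = 0x3F
s_4 = Round(s_3, k_3) = 0xDB
s_5 = Round(s_4, k_4) = 0xAC
s_6 = Round(s_5, k_5) = 0x9E

0x9E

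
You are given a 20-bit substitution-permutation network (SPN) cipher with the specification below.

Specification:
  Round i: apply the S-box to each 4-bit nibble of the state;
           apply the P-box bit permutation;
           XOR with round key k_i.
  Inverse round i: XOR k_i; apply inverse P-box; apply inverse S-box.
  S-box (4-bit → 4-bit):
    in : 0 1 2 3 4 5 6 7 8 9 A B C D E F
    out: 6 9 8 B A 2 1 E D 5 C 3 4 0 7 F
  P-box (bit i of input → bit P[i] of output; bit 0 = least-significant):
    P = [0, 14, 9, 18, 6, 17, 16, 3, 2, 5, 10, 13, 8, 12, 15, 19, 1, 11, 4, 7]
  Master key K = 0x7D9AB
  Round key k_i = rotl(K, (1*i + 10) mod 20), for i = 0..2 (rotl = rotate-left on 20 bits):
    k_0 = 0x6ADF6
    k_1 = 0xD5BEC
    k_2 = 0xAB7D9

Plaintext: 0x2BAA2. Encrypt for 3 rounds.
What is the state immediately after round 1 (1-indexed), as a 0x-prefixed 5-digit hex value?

s_0 = plaintext = 0x2BAA2
s_1 = Round(s_0, k_0) = 0x3987E
s_2 = Round(s_1, k_1) = 0xEB463
s_3 = Round(s_2, k_2) = 0xECEAA

0x3987E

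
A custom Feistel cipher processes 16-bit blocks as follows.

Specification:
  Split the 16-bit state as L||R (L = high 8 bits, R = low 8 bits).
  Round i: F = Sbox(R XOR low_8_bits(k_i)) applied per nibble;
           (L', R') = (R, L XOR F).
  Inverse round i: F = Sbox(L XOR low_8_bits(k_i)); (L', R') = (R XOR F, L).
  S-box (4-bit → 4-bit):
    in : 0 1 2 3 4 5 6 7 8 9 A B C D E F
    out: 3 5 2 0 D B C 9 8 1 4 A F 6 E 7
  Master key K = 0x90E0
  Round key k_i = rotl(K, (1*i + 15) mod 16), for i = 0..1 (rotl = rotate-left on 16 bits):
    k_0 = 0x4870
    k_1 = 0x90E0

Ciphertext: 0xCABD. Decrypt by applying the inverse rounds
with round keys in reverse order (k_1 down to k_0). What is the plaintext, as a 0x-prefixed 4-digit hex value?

0x2B99

s_0 = ciphertext = 0xCABD
s_1 = InvRound(s_0, k_1) = 0x99CA
s_2 = InvRound(s_1, k_0) = 0x2B99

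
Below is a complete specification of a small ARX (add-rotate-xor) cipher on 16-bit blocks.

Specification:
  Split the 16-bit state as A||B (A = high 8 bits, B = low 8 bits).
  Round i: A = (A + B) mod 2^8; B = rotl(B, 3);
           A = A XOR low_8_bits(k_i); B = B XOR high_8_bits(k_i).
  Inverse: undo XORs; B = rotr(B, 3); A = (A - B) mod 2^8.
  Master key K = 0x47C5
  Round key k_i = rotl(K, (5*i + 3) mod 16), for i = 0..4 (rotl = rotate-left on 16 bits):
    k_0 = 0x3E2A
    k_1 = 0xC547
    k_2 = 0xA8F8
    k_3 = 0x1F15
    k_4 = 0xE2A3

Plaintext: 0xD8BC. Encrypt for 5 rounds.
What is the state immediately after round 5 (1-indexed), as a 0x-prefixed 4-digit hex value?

0xA306

s_0 = plaintext = 0xD8BC
s_1 = Round(s_0, k_0) = 0xBEDB
s_2 = Round(s_1, k_1) = 0xDE1B
s_3 = Round(s_2, k_2) = 0x0170
s_4 = Round(s_3, k_3) = 0x649C
s_5 = Round(s_4, k_4) = 0xA306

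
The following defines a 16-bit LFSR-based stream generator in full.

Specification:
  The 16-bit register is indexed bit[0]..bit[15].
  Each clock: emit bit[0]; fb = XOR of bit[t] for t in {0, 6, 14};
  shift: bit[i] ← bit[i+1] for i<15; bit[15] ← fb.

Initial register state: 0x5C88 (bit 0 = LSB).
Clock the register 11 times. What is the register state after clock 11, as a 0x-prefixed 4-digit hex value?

reg_0 = 0x5C88
clock 1: out=0, reg = 0xAE44
clock 2: out=0, reg = 0xD722
clock 3: out=0, reg = 0xEB91
clock 4: out=1, reg = 0x75C8
clock 5: out=0, reg = 0x3AE4
clock 6: out=0, reg = 0x9D72
clock 7: out=0, reg = 0xCEB9
clock 8: out=1, reg = 0x675C
clock 9: out=0, reg = 0x33AE
clock 10: out=0, reg = 0x19D7
clock 11: out=1, reg = 0x0CEB

0x0CEB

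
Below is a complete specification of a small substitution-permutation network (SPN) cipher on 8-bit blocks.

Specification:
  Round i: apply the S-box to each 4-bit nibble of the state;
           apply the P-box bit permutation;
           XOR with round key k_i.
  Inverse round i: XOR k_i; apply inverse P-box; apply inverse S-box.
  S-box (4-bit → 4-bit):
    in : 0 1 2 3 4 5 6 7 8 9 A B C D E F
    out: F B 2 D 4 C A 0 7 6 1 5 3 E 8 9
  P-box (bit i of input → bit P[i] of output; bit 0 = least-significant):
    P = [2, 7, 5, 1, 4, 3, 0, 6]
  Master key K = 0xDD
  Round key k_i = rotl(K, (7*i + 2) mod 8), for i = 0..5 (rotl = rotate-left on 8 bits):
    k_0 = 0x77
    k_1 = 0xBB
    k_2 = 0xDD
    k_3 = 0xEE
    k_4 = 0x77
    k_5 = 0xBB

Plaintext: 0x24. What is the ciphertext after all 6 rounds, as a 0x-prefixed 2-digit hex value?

s_0 = plaintext = 0x24
s_1 = Round(s_0, k_0) = 0x5F
s_2 = Round(s_1, k_1) = 0xFC
s_3 = Round(s_2, k_2) = 0x09
s_4 = Round(s_3, k_3) = 0x17
s_5 = Round(s_4, k_4) = 0x2F
s_6 = Round(s_5, k_5) = 0xB5

0xB5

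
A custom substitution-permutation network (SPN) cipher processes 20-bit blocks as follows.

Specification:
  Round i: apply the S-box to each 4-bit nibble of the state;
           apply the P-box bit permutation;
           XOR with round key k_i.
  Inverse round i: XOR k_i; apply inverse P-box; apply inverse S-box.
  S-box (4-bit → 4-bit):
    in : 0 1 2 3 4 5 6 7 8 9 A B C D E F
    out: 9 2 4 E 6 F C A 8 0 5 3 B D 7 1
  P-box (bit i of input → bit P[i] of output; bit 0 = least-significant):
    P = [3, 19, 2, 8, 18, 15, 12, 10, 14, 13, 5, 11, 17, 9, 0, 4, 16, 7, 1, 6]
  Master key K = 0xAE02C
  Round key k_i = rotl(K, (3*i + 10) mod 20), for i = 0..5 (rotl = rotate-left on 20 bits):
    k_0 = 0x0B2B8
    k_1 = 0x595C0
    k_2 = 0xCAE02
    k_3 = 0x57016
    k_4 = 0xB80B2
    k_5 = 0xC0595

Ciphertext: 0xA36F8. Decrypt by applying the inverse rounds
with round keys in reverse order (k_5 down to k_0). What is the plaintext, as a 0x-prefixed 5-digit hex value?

0x9F34E

s_0 = ciphertext = 0xA36F8
s_1 = InvRound(s_0, k_5) = 0x8E4AD
s_2 = InvRound(s_1, k_4) = 0xADB8A
s_3 = InvRound(s_2, k_3) = 0xBC7B5
s_4 = InvRound(s_3, k_2) = 0xED5F6
s_5 = InvRound(s_4, k_1) = 0xA0A94
s_6 = InvRound(s_5, k_0) = 0x9F34E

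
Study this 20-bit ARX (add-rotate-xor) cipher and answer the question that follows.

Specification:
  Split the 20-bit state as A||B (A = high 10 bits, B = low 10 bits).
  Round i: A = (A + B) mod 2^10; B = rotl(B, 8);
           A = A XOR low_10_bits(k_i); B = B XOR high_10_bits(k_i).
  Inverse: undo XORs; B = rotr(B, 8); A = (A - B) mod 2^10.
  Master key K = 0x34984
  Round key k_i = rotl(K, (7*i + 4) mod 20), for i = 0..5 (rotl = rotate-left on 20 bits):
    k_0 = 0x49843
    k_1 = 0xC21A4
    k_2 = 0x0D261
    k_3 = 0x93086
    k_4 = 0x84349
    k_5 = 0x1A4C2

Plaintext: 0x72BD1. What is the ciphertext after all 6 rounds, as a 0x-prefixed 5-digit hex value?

0x2F478

s_0 = plaintext = 0x72BD1
s_1 = Round(s_0, k_0) = 0x760D2
s_2 = Round(s_1, k_1) = 0xC393C
s_3 = Round(s_2, k_2) = 0x8AC7B
s_4 = Round(s_3, k_3) = 0x88152
s_5 = Round(s_4, k_4) = 0x0EC44
s_6 = Round(s_5, k_5) = 0x2F478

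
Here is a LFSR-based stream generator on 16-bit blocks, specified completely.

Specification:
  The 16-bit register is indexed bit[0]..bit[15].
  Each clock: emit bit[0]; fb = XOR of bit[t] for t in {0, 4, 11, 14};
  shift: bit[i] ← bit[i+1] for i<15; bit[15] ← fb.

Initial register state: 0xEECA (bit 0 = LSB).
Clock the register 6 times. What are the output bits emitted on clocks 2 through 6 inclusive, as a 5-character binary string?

10100

reg_0 = 0xEECA
clock 1: out=0, reg = 0x7765
clock 2: out=1, reg = 0x3BB2
clock 3: out=0, reg = 0x1DD9
clock 4: out=1, reg = 0x8EEC
clock 5: out=0, reg = 0xC776
clock 6: out=0, reg = 0x63BB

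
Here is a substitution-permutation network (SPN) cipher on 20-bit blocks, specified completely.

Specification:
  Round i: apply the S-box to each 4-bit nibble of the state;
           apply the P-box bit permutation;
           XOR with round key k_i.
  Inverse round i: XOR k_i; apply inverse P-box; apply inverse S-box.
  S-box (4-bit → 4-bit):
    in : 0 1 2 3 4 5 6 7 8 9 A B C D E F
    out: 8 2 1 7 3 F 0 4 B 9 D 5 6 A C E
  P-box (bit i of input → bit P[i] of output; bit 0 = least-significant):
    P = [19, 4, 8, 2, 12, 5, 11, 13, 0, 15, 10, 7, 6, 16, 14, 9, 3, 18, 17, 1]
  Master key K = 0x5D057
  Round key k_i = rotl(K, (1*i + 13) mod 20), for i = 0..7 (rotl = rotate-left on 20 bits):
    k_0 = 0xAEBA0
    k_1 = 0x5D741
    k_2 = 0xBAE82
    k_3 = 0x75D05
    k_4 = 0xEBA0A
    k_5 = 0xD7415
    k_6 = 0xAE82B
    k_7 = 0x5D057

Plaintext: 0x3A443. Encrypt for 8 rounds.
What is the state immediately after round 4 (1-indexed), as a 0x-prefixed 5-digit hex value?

s_0 = plaintext = 0x3A443
s_1 = Round(s_0, k_0) = 0x438D9
s_2 = Round(s_1, k_1) = 0x837AC
s_3 = Round(s_2, k_2) = 0xED3D8
s_4 = Round(s_3, k_3) = 0xCFB32
s_5 = Round(s_4, k_4) = 0x1E42B
s_6 = Round(s_5, k_5) = 0x1A714
s_7 = Round(s_6, k_6) = 0x6AE5B
s_8 = Round(s_7, k_7) = 0xDAFB7

0xCFB32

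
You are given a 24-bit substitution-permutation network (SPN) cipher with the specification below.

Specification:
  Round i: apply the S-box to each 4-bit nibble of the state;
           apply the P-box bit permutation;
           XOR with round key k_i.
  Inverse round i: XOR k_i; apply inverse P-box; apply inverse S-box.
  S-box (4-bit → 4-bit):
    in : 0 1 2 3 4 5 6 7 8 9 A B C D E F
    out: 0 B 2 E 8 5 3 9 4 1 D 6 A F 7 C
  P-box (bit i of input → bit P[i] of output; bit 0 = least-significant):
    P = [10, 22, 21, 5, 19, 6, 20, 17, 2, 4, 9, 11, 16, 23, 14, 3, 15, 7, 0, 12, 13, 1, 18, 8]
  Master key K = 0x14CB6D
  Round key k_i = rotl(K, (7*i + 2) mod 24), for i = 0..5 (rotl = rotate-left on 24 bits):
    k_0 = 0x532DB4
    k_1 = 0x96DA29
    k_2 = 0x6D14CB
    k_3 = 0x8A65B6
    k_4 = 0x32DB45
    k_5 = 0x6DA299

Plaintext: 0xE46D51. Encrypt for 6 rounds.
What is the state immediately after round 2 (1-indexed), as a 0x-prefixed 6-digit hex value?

0x4350B0

s_0 = plaintext = 0xE46D51
s_1 = Round(s_0, k_0) = 0x8E1382
s_2 = Round(s_1, k_1) = 0x4350B0
s_3 = Round(s_2, k_2) = 0x7C450A
s_4 = Round(s_3, k_3) = 0xAA521A
s_5 = Round(s_4, k_4) = 0x1D2E34
s_6 = Round(s_5, k_5) = 0xFF116E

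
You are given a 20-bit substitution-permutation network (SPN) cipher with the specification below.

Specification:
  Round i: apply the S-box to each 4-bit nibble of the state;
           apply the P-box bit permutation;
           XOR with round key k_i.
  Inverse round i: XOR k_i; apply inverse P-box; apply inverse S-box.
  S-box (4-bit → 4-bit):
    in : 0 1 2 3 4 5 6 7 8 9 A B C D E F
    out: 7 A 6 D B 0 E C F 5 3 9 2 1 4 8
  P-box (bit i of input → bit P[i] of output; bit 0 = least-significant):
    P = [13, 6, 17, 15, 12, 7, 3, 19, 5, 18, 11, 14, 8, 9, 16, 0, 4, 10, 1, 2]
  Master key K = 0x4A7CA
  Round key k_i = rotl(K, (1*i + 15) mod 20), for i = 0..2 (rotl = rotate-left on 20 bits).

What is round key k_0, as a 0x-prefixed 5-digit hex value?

K = 0x4A7CA
k_0 = rotl(K, (1*0+15) mod 20) = rotl(K, 15) = 0x5253E

0x5253E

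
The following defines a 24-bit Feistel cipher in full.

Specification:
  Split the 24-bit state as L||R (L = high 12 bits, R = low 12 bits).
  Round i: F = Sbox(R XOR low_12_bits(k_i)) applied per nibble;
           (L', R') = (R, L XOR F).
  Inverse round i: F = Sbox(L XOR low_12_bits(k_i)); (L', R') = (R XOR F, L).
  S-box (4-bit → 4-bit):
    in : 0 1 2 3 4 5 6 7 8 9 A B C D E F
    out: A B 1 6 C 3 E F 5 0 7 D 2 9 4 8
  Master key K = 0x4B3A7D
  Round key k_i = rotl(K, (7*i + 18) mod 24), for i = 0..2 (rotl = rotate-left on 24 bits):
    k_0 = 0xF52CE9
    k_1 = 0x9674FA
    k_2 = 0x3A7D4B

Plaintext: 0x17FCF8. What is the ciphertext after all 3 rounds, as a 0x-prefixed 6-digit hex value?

s_0 = plaintext = 0x17FCF8
s_1 = Round(s_0, k_0) = 0xCF8BC4
s_2 = Round(s_1, k_1) = 0xBC449C
s_3 = Round(s_2, k_2) = 0x49CB5B

0x49CB5B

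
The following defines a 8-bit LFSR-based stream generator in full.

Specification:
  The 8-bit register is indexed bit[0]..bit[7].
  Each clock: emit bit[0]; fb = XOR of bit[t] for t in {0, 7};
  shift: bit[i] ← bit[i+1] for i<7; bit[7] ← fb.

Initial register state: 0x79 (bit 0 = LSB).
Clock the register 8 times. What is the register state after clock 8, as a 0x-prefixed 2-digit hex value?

0xD7

reg_0 = 0x79
clock 1: out=1, reg = 0xBC
clock 2: out=0, reg = 0xDE
clock 3: out=0, reg = 0xEF
clock 4: out=1, reg = 0x77
clock 5: out=1, reg = 0xBB
clock 6: out=1, reg = 0x5D
clock 7: out=1, reg = 0xAE
clock 8: out=0, reg = 0xD7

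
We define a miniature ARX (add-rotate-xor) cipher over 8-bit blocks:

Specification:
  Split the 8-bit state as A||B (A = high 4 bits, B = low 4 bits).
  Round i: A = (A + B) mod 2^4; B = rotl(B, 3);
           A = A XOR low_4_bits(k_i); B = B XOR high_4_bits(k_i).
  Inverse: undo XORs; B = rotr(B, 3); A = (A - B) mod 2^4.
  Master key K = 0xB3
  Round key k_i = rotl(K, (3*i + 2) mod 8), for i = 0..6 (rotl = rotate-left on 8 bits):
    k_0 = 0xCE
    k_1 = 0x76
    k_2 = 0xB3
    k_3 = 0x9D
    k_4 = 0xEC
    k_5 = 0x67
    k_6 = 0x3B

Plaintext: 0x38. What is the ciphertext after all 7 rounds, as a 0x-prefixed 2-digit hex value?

s_0 = plaintext = 0x38
s_1 = Round(s_0, k_0) = 0x58
s_2 = Round(s_1, k_1) = 0xB3
s_3 = Round(s_2, k_2) = 0xD2
s_4 = Round(s_3, k_3) = 0x28
s_5 = Round(s_4, k_4) = 0x6A
s_6 = Round(s_5, k_5) = 0x73
s_7 = Round(s_6, k_6) = 0x1A

0x1A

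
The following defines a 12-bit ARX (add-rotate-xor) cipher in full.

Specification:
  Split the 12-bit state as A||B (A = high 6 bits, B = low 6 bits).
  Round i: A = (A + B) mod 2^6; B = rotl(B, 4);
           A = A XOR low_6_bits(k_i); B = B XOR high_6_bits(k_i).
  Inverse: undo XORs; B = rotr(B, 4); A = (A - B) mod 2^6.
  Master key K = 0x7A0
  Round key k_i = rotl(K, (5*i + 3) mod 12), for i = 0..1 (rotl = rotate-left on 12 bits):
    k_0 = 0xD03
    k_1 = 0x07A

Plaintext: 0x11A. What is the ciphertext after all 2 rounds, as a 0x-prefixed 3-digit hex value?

s_0 = plaintext = 0x11A
s_1 = Round(s_0, k_0) = 0x752
s_2 = Round(s_1, k_1) = 0x565

0x565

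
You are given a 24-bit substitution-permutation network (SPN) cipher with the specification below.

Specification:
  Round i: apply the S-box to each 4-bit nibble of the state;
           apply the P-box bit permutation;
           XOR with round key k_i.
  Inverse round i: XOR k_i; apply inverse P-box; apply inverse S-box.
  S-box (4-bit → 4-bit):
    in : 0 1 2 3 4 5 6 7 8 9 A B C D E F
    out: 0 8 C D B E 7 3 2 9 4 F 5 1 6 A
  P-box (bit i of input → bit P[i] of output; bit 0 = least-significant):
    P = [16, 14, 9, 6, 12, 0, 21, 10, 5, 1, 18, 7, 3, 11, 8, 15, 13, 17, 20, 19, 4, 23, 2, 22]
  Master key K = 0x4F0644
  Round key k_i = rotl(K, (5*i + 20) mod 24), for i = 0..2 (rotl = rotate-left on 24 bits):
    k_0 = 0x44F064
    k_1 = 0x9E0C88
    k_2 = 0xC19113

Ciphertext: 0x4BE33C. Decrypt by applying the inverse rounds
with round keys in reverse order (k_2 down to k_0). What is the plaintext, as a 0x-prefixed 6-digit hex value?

s_0 = ciphertext = 0x4BE33C
s_1 = InvRound(s_0, k_2) = 0xE4D77E
s_2 = InvRound(s_1, k_1) = 0x3554C5
s_3 = InvRound(s_2, k_0) = 0x1C195D

0x1C195D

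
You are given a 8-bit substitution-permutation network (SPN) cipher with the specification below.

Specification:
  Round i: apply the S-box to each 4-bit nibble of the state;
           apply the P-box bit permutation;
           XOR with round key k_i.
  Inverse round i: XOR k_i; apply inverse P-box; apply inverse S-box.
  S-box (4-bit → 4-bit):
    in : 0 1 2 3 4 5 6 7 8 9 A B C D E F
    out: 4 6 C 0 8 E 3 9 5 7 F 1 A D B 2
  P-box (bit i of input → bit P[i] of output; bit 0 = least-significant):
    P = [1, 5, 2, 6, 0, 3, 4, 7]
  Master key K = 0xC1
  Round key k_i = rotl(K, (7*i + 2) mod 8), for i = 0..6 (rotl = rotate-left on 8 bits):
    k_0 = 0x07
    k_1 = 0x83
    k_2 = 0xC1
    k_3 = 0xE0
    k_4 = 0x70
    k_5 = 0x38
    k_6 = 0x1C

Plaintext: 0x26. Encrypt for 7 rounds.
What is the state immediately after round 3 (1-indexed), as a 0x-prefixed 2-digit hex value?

s_0 = plaintext = 0x26
s_1 = Round(s_0, k_0) = 0xB5
s_2 = Round(s_1, k_1) = 0xE6
s_3 = Round(s_2, k_2) = 0x6A
s_4 = Round(s_3, k_3) = 0x8F
s_5 = Round(s_4, k_4) = 0x41
s_6 = Round(s_5, k_5) = 0x9C
s_7 = Round(s_6, k_6) = 0x65

0x6A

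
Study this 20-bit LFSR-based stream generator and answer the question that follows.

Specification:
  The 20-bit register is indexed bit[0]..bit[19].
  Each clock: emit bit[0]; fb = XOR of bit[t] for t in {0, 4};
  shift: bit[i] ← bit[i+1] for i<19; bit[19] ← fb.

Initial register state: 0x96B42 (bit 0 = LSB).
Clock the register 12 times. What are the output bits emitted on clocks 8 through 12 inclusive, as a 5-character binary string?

01101

reg_0 = 0x96B42
clock 1: out=0, reg = 0x4B5A1
clock 2: out=1, reg = 0xA5AD0
clock 3: out=0, reg = 0xD2D68
clock 4: out=0, reg = 0x696B4
clock 5: out=0, reg = 0xB4B5A
clock 6: out=0, reg = 0xDA5AD
clock 7: out=1, reg = 0xED2D6
clock 8: out=0, reg = 0xF696B
clock 9: out=1, reg = 0xFB4B5
clock 10: out=1, reg = 0x7DA5A
clock 11: out=0, reg = 0xBED2D
clock 12: out=1, reg = 0xDF696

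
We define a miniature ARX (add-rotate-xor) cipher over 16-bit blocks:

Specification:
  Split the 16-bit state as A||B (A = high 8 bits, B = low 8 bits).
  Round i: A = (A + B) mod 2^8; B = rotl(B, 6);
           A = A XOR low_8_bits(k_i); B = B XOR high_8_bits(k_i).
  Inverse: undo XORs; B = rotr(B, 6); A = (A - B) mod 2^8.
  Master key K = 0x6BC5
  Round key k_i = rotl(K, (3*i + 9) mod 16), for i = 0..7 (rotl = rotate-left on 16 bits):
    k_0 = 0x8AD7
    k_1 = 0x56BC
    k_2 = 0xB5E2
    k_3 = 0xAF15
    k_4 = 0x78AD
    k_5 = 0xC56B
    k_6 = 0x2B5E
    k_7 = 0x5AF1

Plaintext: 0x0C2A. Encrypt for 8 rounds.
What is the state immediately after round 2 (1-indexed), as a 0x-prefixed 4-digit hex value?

0x5D56

s_0 = plaintext = 0x0C2A
s_1 = Round(s_0, k_0) = 0xE100
s_2 = Round(s_1, k_1) = 0x5D56
s_3 = Round(s_2, k_2) = 0x5120
s_4 = Round(s_3, k_3) = 0x64A7
s_5 = Round(s_4, k_4) = 0xA691
s_6 = Round(s_5, k_5) = 0x5CA1
s_7 = Round(s_6, k_6) = 0xA343
s_8 = Round(s_7, k_7) = 0x178A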